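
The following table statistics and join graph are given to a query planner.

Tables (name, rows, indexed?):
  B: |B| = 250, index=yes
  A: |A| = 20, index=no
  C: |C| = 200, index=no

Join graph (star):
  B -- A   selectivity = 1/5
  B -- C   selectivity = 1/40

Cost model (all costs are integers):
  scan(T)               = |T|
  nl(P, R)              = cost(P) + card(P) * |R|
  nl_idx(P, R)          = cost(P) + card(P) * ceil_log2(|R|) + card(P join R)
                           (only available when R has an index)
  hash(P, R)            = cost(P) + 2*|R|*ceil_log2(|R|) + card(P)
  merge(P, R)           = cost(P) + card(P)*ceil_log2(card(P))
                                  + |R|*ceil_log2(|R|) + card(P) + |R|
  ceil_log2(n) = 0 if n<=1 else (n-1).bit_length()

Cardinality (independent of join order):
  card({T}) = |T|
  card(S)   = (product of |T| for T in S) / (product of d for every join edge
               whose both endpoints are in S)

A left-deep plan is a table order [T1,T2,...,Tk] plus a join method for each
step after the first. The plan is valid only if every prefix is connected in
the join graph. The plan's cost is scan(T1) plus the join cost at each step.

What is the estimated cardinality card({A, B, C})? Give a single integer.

5000

Tables in S: A(20), B(250), C(200)
Edges inside S: B-A(d=5), B-C(d=40)
numerator = 20 * 250 * 200 = 1000000
denominator = 5 * 40 = 200
card(S) = 1000000 / 200 = 5000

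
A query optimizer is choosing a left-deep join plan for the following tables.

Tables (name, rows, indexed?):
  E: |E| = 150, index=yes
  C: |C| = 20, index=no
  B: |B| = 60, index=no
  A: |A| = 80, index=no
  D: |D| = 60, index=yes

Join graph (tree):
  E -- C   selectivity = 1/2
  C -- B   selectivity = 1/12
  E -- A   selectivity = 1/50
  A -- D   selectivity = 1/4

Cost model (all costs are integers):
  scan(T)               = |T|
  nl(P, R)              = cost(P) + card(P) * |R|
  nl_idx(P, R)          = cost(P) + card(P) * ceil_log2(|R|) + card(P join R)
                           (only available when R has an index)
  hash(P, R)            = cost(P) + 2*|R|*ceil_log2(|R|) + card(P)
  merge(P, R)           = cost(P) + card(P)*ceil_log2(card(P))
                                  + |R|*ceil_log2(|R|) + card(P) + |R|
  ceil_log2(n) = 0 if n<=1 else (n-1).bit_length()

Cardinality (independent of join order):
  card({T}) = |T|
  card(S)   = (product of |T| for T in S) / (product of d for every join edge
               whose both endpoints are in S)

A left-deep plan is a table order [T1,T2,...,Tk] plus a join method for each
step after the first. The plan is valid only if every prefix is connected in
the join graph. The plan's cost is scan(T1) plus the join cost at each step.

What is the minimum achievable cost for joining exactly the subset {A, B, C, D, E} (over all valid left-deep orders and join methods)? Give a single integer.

17240

Selinger DP over subsets of {A,B,C,D,E}:
  {E}: scan cost=150, card=150
  {C}: scan cost=20, card=20
  {B}: scan cost=60, card=60
  {A}: scan cost=80, card=80
  {D}: scan cost=60, card=60
  {CE}: card=1500; try (C,hash)→500, (E,merge)→1490, (C,merge)→1620, (E,nl_idx)→1680, (E,hash)→2440, (E,nl)→3020 …(+1); best=500 via (C,hash)
  {AE}: card=240; try (E,nl_idx)→960, (A,hash)→1420, (E,merge)→2070, (A,merge)→2140, (E,hash)→2560, (E,nl)→12080 …(+1); best=960 via (E,nl_idx)
  {BC}: card=100; try (C,hash)→320, (B,merge)→560, (C,merge)→600, (B,hash)→760, (B,nl)→1220, (C,nl)→1260; best=320 via (C,hash)
  {AD}: card=1200; try (D,hash)→880, (A,merge)→1120, (D,merge)→1140, (A,hash)→1240, (D,nl_idx)→1760, (A,nl)→4860 …(+1); best=880 via (D,hash)
  {BCE}: card=7500; try (E,merge)→2470, (B,hash)→2720, (E,hash)→2820, (E,nl_idx)→8620, (E,nl)→15320, (B,merge)→18920 …(+1); best=2470 via (E,merge)
  {ACE}: card=2400; try (C,hash)→1400, (A,hash)→3120, (C,merge)→3240, (C,nl)→5760, (A,merge)→19140, (A,nl)→120500; best=1400 via (C,hash)
  {ADE}: card=3600; try (D,hash)→1920, (D,merge)→3540, (E,hash)→4480, (D,nl_idx)→6000, (E,nl_idx)→14080, (D,nl)→15360 …(+2); best=1920 via (D,hash)
  {ABCE}: card=12000; try (B,hash)→4520, (A,hash)→11090, (B,merge)→33020, (A,merge)→108110, (B,nl)→145400, (A,nl)→602470; best=4520 via (B,hash)
  {ACDE}: card=36000; try (D,hash)→4520, (C,hash)→5720, (D,merge)→33020, (C,merge)→48840, (D,nl_idx)→51800, (C,nl)→73920 …(+1); best=4520 via (D,hash)
  {ABCDE}: card=180000; try (D,hash)→17240, (B,hash)→41240, (D,merge)→184940, (D,nl_idx)→256520, (B,merge)→616940, (D,nl)→724520 …(+1); best=17240 via (D,hash)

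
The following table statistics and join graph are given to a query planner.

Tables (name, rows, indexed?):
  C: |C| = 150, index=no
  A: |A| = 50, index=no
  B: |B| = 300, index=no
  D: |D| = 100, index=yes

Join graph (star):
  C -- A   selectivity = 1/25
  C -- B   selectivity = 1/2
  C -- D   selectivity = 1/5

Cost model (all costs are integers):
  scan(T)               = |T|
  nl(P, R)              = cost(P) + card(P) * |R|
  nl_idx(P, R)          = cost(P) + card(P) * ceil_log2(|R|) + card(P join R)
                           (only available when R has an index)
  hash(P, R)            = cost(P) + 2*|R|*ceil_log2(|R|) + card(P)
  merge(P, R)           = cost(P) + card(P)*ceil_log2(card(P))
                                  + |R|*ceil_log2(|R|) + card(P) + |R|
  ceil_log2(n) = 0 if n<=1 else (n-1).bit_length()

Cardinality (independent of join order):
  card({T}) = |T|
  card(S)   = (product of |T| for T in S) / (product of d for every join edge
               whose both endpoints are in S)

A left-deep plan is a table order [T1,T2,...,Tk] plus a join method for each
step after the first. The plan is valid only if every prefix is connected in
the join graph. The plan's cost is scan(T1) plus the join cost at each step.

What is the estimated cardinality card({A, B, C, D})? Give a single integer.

900000

Tables in S: A(50), B(300), C(150), D(100)
Edges inside S: C-A(d=25), C-B(d=2), C-D(d=5)
numerator = 50 * 300 * 150 * 100 = 225000000
denominator = 25 * 2 * 5 = 250
card(S) = 225000000 / 250 = 900000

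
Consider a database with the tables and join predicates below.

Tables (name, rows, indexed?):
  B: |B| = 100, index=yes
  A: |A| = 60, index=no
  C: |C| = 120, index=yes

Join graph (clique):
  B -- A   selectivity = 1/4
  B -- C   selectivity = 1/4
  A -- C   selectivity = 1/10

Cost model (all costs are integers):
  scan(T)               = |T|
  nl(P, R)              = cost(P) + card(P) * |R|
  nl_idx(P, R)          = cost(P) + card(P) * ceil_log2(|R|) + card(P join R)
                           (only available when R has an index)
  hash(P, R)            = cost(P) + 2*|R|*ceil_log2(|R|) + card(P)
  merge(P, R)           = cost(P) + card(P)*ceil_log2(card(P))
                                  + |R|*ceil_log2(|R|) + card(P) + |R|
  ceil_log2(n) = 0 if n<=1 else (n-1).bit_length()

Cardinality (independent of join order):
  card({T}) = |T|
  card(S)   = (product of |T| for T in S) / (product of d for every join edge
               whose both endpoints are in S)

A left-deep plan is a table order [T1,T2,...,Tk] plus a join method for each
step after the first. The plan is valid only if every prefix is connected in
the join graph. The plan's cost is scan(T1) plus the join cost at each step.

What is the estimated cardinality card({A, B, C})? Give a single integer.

4500

Tables in S: A(60), B(100), C(120)
Edges inside S: B-A(d=4), B-C(d=4), A-C(d=10)
numerator = 60 * 100 * 120 = 720000
denominator = 4 * 4 * 10 = 160
card(S) = 720000 / 160 = 4500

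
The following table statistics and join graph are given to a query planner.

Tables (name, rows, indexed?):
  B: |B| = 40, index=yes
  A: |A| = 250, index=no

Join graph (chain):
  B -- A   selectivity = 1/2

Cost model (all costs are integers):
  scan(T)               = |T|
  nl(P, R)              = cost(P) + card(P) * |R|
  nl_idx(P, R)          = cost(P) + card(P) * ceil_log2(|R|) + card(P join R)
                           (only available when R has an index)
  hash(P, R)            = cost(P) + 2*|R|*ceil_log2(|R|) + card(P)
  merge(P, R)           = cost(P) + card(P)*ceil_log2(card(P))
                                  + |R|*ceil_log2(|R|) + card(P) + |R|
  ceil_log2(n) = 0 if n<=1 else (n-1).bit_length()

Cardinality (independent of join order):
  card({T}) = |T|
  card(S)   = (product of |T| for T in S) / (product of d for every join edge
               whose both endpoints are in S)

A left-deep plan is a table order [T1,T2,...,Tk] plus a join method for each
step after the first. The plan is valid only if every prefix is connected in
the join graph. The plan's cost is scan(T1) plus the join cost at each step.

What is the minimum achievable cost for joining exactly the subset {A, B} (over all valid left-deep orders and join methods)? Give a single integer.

Selinger DP over subsets of {A,B}:
  {B}: scan cost=40, card=40
  {A}: scan cost=250, card=250
  {AB}: card=5000; try (B,hash)→980, (A,merge)→2570, (B,merge)→2780, (A,hash)→4080, (B,nl_idx)→6750, (A,nl)→10040 …(+1); best=980 via (B,hash)

980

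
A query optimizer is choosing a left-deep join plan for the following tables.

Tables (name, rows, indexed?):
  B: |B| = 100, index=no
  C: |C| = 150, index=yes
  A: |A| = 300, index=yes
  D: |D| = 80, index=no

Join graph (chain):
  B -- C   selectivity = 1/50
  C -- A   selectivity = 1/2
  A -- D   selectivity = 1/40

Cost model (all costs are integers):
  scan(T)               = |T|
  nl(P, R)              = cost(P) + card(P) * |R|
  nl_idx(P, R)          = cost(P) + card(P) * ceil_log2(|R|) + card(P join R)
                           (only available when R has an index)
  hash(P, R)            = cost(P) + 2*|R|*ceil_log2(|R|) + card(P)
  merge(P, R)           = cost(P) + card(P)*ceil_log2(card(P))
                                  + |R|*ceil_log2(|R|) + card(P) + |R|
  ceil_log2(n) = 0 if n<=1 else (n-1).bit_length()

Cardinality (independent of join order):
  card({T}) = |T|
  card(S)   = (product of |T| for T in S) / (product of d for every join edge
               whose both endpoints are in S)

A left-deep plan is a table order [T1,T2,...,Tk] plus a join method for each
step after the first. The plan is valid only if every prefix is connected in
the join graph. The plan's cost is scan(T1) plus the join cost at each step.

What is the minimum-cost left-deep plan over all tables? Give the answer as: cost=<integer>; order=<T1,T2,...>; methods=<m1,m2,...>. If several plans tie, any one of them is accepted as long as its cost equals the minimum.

Selinger DP (subsets sized 1..n):
  {B}: scan cost=100, card=100
  {C}: scan cost=150, card=150
  {A}: scan cost=300, card=300
  {D}: scan cost=80, card=80
  {BC}: card=300; try (C,nl_idx)→1200, (B,hash)→1700, (C,merge)→2250, (B,merge)→2300, (C,hash)→2600, (C,nl)→15100 …(+1); best=1200 via (C,nl_idx)
  {AC}: card=22500; try (C,hash)→3000, (A,merge)→4500, (C,merge)→4650, (A,hash)→5700, (A,nl_idx)→24000, (C,nl_idx)→25200 …(+2); best=3000 via (C,hash)
  {AD}: card=600; try (A,nl_idx)→1400, (D,hash)→1720, (A,merge)→3720, (D,merge)→3940, (A,hash)→5560, (A,nl)→24080 …(+1); best=1400 via (A,nl_idx)
  {ABC}: card=45000; try (A,hash)→6900, (A,merge)→7200, (B,hash)→26900, (A,nl_idx)→48900, (A,nl)→91200, (B,merge)→363800 …(+1); best=6900 via (A,hash)
  {ACD}: card=45000; try (C,hash)→4400, (C,merge)→9350, (D,hash)→26620, (C,nl_idx)→51200, (C,nl)→91400, (D,merge)→363640 …(+1); best=4400 via (C,hash)
  {ABCD}: card=90000; try (B,hash)→50800, (D,hash)→53020, (B,merge)→770200, (D,merge)→772540, (D,nl)→3606900, (B,nl)→4504400; best=50800 via (B,hash)

cost=50800; order=D,A,C,B; methods=nl_idx,hash,hash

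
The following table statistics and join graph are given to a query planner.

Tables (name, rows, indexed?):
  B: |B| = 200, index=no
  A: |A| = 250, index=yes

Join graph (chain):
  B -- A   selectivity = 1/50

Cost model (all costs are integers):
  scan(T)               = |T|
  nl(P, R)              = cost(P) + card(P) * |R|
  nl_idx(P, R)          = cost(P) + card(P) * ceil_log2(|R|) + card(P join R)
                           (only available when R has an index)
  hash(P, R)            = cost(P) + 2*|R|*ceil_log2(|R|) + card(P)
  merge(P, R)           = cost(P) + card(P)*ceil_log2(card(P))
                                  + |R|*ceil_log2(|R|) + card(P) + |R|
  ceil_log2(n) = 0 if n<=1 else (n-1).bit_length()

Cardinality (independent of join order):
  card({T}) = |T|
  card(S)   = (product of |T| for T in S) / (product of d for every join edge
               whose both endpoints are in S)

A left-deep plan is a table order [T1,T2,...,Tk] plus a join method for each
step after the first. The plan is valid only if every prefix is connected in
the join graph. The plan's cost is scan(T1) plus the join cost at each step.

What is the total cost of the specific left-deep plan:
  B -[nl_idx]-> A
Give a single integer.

step 1: scan B: cost=200, card=200
step 2: join A via nl_idx
    card(P join A) = 200*250/(50) = 1000
    cost = 200 + 200*8 + 1000 = 2800

2800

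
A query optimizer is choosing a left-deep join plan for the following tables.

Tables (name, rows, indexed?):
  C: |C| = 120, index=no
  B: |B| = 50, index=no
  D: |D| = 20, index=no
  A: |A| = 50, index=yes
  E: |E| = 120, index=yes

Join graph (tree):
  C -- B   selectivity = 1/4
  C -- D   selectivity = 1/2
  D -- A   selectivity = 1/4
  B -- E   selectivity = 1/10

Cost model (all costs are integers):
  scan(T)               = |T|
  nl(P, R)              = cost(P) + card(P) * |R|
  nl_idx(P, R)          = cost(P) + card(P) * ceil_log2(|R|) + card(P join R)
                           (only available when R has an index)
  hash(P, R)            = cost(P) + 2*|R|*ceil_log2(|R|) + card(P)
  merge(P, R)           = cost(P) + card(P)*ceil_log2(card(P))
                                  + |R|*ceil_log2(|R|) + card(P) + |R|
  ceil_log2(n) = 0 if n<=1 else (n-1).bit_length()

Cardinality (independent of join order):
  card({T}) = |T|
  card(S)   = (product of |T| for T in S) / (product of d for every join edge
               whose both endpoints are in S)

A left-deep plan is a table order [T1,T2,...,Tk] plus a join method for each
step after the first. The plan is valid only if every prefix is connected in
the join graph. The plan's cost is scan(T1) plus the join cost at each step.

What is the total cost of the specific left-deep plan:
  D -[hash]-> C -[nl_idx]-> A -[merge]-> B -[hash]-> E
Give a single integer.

step 1: scan D: cost=20, card=20
step 2: join C via hash
    card(P join C) = 20*120/(2) = 1200
    cost = 20 + 2*120*7 + 20 = 1720
step 3: join A via nl_idx
    card(P join A) = 1200*50/(4) = 15000
    cost = 1720 + 1200*6 + 15000 = 23920
step 4: join B via merge
    card(P join B) = 15000*50/(4) = 187500
    cost = 23920 + 15000*14 + 50*6 + 15000 + 50 = 249270
step 5: join E via hash
    card(P join E) = 187500*120/(10) = 2250000
    cost = 249270 + 2*120*7 + 187500 = 438450

438450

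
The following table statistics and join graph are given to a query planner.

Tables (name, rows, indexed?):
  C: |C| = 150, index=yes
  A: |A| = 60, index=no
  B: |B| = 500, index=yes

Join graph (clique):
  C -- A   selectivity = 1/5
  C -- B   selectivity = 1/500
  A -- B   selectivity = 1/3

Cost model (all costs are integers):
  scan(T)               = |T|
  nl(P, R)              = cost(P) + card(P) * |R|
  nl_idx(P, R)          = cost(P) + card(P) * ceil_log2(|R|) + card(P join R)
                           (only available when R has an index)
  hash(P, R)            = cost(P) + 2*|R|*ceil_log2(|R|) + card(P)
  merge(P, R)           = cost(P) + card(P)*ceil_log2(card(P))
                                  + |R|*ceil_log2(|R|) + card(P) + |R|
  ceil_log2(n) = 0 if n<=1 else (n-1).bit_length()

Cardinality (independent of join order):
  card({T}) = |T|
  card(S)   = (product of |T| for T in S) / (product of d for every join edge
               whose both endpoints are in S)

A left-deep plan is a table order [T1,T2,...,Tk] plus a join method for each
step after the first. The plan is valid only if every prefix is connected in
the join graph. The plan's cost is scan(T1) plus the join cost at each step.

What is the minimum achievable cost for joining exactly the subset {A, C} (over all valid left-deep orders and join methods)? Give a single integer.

1020

Selinger DP over subsets of {A,C}:
  {C}: scan cost=150, card=150
  {A}: scan cost=60, card=60
  {AC}: card=1800; try (A,hash)→1020, (C,merge)→1830, (A,merge)→1920, (C,nl_idx)→2340, (C,hash)→2520, (C,nl)→9060 …(+1); best=1020 via (A,hash)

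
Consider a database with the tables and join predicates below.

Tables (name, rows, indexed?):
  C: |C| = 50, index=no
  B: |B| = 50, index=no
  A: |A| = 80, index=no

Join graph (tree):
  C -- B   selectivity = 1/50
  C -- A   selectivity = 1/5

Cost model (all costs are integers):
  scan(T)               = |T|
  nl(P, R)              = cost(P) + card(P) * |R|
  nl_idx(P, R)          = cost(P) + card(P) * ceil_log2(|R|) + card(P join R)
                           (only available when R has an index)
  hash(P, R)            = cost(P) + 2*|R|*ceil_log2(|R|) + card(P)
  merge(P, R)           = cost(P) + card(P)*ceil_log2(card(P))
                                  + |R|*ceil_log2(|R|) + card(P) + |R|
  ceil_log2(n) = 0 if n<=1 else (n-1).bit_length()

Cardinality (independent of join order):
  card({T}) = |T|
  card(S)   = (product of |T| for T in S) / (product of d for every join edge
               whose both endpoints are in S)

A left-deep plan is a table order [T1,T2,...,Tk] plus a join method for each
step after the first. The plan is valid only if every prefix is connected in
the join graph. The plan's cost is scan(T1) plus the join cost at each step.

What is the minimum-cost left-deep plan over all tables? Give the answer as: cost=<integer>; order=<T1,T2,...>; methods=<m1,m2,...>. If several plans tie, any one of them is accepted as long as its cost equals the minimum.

Selinger DP (subsets sized 1..n):
  {C}: scan cost=50, card=50
  {B}: scan cost=50, card=50
  {A}: scan cost=80, card=80
  {BC}: card=50; try (C,hash)→700, (B,hash)→700, (C,merge)→750, (B,merge)→750, (C,nl)→2550, (B,nl)→2550; best=700 via (C,hash)
  {AC}: card=800; try (C,hash)→760, (A,merge)→1040, (C,merge)→1070, (A,hash)→1220, (A,nl)→4050, (C,nl)→4080; best=760 via (C,hash)
  {ABC}: card=800; try (A,merge)→1690, (A,hash)→1870, (B,hash)→2160, (A,nl)→4700, (B,merge)→9910, (B,nl)→40760; best=1690 via (A,merge)

cost=1690; order=B,C,A; methods=hash,merge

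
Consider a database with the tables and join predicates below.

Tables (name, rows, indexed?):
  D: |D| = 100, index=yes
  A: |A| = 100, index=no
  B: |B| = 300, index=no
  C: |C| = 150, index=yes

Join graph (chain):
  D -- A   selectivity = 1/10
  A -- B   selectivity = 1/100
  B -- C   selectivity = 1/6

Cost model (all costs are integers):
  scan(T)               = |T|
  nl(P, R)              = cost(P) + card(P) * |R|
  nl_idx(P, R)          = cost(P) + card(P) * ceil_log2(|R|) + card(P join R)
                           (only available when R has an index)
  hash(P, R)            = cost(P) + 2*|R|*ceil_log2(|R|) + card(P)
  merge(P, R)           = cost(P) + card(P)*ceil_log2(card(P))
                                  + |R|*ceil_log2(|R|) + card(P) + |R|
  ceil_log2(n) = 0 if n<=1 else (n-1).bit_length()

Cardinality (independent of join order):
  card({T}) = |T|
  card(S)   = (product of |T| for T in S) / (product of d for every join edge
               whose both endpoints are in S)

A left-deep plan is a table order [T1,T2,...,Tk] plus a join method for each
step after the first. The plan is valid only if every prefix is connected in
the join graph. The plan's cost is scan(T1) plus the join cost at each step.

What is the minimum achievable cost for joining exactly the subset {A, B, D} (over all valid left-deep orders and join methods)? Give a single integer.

Selinger DP over subsets of {A,B,D}:
  {D}: scan cost=100, card=100
  {A}: scan cost=100, card=100
  {B}: scan cost=300, card=300
  {AD}: card=1000; try (D,hash)→1600, (A,hash)→1600, (D,merge)→1700, (A,merge)→1700, (D,nl_idx)→1800, (D,nl)→10100 …(+1); best=1600 via (D,hash)
  {AB}: card=300; try (A,hash)→2000, (B,merge)→3900, (A,merge)→4100, (B,hash)→5600, (B,nl)→30100, (A,nl)→30300; best=2000 via (A,hash)
  {ABD}: card=3000; try (D,hash)→3700, (D,merge)→5800, (D,nl_idx)→7100, (B,hash)→8000, (B,merge)→15600, (D,nl)→32000 …(+1); best=3700 via (D,hash)

3700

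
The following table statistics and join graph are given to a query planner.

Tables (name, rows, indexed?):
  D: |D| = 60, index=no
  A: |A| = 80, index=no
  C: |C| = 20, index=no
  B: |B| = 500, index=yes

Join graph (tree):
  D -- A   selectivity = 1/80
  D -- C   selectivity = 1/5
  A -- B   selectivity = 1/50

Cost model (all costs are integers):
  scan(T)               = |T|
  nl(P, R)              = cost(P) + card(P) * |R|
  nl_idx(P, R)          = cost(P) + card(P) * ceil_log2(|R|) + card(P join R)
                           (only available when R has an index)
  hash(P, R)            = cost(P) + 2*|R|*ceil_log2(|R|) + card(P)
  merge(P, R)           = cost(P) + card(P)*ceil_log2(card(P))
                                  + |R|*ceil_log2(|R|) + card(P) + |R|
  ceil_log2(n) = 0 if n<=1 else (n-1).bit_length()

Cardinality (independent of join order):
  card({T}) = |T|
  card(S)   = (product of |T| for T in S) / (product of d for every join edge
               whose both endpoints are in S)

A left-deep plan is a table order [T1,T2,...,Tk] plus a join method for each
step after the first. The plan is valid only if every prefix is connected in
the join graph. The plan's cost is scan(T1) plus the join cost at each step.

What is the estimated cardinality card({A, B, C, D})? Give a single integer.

Tables in S: A(80), B(500), C(20), D(60)
Edges inside S: D-A(d=80), D-C(d=5), A-B(d=50)
numerator = 80 * 500 * 20 * 60 = 48000000
denominator = 80 * 5 * 50 = 20000
card(S) = 48000000 / 20000 = 2400

2400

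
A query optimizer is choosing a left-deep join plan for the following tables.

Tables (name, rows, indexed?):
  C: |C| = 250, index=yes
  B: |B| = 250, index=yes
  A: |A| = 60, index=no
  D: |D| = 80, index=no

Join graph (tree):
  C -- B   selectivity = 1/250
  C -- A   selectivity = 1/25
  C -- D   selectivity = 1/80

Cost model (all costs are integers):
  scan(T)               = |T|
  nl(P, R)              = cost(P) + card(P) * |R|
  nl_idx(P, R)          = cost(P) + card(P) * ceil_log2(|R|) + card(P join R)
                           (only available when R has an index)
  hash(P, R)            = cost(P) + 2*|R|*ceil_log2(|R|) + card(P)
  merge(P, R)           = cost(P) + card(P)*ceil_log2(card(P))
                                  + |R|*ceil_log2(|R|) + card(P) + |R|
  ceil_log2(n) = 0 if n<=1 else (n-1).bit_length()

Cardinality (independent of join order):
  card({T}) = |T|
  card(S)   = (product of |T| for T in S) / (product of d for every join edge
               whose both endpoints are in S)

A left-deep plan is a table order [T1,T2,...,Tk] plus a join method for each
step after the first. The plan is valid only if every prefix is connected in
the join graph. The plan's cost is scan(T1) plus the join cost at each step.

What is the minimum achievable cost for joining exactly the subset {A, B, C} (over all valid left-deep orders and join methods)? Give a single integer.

Selinger DP over subsets of {A,B,C}:
  {C}: scan cost=250, card=250
  {B}: scan cost=250, card=250
  {A}: scan cost=60, card=60
  {BC}: card=250; try (C,nl_idx)→2500, (B,nl_idx)→2500, (C,hash)→4500, (B,hash)→4500, (C,merge)→4750, (B,merge)→4750 …(+2); best=2500 via (C,nl_idx)
  {AC}: card=600; try (C,nl_idx)→1140, (A,hash)→1220, (C,merge)→2730, (A,merge)→2920, (C,hash)→4120, (C,nl)→15060 …(+1); best=1140 via (C,nl_idx)
  {ABC}: card=600; try (A,hash)→3470, (A,merge)→5170, (B,hash)→5740, (B,nl_idx)→6540, (B,merge)→9990, (A,nl)→17500 …(+1); best=3470 via (A,hash)

3470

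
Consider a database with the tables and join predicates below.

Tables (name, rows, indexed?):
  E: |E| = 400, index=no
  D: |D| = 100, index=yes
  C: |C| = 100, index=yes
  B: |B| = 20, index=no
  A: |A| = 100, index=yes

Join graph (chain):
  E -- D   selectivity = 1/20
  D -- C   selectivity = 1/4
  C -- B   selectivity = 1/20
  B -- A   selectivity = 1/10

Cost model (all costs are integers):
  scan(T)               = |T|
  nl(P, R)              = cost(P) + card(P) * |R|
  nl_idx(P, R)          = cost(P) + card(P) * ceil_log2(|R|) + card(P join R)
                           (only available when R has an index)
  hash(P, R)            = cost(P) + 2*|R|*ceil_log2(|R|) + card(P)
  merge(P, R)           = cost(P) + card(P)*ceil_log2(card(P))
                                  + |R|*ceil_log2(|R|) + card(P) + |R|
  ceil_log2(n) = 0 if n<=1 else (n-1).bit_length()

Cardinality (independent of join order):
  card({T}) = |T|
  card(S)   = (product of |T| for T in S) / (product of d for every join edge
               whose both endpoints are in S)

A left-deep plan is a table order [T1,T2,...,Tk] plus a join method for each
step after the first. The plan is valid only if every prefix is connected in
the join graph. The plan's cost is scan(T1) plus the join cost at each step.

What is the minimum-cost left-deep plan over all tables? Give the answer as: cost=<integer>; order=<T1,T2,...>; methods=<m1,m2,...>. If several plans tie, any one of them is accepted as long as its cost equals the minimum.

cost=36360; order=B,C,A,D,E; methods=nl_idx,hash,hash,hash

Selinger DP (subsets sized 1..n):
  {E}: scan cost=400, card=400
  {D}: scan cost=100, card=100
  {C}: scan cost=100, card=100
  {B}: scan cost=20, card=20
  {A}: scan cost=100, card=100
  {DE}: card=2000; try (D,hash)→2200, (E,merge)→4900, (D,merge)→5200, (D,nl_idx)→5200, (E,hash)→7400, (E,nl)→40100 …(+1); best=2200 via (D,hash)
  {CD}: card=2500; try (D,hash)→1600, (C,hash)→1600, (D,merge)→1700, (C,merge)→1700, (D,nl_idx)→3300, (C,nl_idx)→3300 …(+2); best=1600 via (D,hash)
  {BC}: card=100; try (C,nl_idx)→260, (B,hash)→400, (C,merge)→940, (B,merge)→1020, (C,hash)→1440, (C,nl)→2020 …(+1); best=260 via (C,nl_idx)
  {AB}: card=200; try (A,nl_idx)→360, (B,hash)→400, (A,merge)→940, (B,merge)→1020, (A,hash)→1440, (A,nl)→2020 …(+1); best=360 via (A,nl_idx)
  {CDE}: card=50000; try (C,hash)→5600, (E,hash)→11300, (C,merge)→27000, (E,merge)→38100, (C,nl_idx)→66200, (C,nl)→202200 …(+1); best=5600 via (C,hash)
  {BCD}: card=2500; try (D,hash)→1760, (D,merge)→1860, (D,nl_idx)→3460, (B,hash)→4300, (D,nl)→10260, (B,merge)→34220 …(+1); best=1760 via (D,hash)
  {ABC}: card=1000; try (A,hash)→1760, (A,merge)→1860, (C,hash)→1960, (A,nl_idx)→1960, (C,nl_idx)→2760, (C,merge)→2960 …(+2); best=1760 via (A,hash)
  {BCDE}: card=50000; try (E,hash)→11460, (E,merge)→38260, (B,hash)→55800, (B,merge)→855720, (E,nl)→1001760, (B,nl)→1005600; best=11460 via (E,hash)
  {ABCD}: card=25000; try (D,hash)→4160, (A,hash)→5660, (D,merge)→13560, (D,nl_idx)→33760, (A,merge)→35060, (A,nl_idx)→44260 …(+2); best=4160 via (D,hash)
  {ABCDE}: card=500000; try (E,hash)→36360, (A,hash)→62860, (E,merge)→408160, (A,nl_idx)→861460, (A,merge)→862260, (A,nl)→5011460 …(+1); best=36360 via (E,hash)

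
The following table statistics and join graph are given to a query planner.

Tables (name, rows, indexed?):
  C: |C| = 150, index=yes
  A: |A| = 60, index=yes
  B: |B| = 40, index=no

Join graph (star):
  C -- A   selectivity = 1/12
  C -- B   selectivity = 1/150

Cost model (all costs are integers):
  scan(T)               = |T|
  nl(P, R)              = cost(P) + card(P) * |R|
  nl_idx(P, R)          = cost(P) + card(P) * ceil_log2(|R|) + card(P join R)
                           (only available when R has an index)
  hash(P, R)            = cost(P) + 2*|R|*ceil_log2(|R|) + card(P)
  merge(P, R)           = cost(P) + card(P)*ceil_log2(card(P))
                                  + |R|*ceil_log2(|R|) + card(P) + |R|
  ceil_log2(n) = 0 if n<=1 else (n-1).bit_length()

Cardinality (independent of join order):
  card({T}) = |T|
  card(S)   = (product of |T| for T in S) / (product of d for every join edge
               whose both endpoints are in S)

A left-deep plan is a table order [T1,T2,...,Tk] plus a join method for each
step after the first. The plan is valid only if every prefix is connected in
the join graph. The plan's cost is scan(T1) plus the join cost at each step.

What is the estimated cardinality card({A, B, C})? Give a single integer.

200

Tables in S: A(60), B(40), C(150)
Edges inside S: C-A(d=12), C-B(d=150)
numerator = 60 * 40 * 150 = 360000
denominator = 12 * 150 = 1800
card(S) = 360000 / 1800 = 200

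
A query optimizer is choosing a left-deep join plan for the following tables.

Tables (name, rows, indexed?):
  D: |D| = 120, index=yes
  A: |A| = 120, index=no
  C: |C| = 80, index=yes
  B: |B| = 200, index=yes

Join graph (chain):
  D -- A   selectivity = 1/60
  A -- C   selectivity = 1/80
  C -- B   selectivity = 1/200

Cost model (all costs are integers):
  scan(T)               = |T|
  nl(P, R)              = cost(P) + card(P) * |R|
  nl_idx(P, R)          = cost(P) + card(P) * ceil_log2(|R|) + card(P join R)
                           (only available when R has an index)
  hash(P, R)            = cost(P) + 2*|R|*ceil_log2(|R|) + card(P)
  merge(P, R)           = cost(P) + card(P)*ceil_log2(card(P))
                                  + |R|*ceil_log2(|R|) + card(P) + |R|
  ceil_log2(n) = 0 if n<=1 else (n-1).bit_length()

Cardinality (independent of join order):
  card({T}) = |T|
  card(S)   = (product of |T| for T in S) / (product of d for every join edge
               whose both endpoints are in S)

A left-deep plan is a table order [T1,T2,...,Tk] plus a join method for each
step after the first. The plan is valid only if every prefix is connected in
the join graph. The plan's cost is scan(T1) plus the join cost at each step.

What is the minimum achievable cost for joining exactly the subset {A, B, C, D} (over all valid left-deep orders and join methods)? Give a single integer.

Selinger DP over subsets of {A,B,C,D}:
  {D}: scan cost=120, card=120
  {A}: scan cost=120, card=120
  {C}: scan cost=80, card=80
  {B}: scan cost=200, card=200
  {AD}: card=240; try (D,nl_idx)→1200, (D,hash)→1920, (A,hash)→1920, (D,merge)→2040, (A,merge)→2040, (D,nl)→14520 …(+1); best=1200 via (D,nl_idx)
  {AC}: card=120; try (C,nl_idx)→1080, (C,hash)→1360, (A,merge)→1680, (C,merge)→1720, (A,hash)→1840, (A,nl)→9680 …(+1); best=1080 via (C,nl_idx)
  {BC}: card=80; try (B,nl_idx)→800, (C,hash)→1520, (C,nl_idx)→1680, (B,merge)→2520, (C,merge)→2640, (B,hash)→3360 …(+2); best=800 via (B,nl_idx)
  {ACD}: card=240; try (D,nl_idx)→2160, (C,hash)→2560, (D,hash)→2880, (D,merge)→3000, (C,nl_idx)→3120, (C,merge)→4000 …(+2); best=2160 via (D,nl_idx)
  {ABC}: card=120; try (B,nl_idx)→2160, (A,merge)→2400, (A,hash)→2560, (B,merge)→3840, (B,hash)→4400, (A,nl)→10400 …(+1); best=2160 via (B,nl_idx)
  {ABCD}: card=240; try (D,nl_idx)→3240, (D,hash)→3960, (D,merge)→4080, (B,nl_idx)→4320, (B,hash)→5600, (B,merge)→6120 …(+2); best=3240 via (D,nl_idx)

3240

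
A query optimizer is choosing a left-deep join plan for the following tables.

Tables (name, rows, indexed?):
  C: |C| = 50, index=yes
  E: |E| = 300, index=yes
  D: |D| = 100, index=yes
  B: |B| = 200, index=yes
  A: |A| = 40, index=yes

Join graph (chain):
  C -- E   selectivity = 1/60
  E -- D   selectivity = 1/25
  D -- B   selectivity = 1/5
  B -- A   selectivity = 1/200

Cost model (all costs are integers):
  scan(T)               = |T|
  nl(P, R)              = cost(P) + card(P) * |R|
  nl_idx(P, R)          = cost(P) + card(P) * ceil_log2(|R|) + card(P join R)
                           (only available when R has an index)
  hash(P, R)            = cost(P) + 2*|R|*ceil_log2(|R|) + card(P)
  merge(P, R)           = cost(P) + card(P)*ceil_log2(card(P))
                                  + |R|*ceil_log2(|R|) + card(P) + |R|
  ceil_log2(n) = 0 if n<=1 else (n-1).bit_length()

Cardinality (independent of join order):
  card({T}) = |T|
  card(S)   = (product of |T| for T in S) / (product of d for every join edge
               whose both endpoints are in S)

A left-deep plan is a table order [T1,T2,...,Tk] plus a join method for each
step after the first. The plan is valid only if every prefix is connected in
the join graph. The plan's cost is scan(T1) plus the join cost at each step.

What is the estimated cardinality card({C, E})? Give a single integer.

Tables in S: C(50), E(300)
Edges inside S: C-E(d=60)
numerator = 50 * 300 = 15000
denominator = 60 = 60
card(S) = 15000 / 60 = 250

250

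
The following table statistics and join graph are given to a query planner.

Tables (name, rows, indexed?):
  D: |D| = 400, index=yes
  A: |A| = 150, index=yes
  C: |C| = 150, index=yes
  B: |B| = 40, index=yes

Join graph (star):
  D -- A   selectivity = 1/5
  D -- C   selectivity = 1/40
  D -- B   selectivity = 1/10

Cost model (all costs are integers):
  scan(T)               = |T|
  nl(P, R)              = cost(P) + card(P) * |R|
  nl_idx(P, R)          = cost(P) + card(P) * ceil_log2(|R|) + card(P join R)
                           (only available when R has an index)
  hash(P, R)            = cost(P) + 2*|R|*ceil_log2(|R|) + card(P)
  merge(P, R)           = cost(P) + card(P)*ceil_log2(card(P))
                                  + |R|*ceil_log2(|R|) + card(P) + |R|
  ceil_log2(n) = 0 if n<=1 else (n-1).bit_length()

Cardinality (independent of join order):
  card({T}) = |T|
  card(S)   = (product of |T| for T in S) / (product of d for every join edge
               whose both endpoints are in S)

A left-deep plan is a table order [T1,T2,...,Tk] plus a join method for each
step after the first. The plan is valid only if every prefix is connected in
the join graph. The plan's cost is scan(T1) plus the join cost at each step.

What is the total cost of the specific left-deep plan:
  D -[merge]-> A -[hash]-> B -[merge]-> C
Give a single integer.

835580

step 1: scan D: cost=400, card=400
step 2: join A via merge
    card(P join A) = 400*150/(5) = 12000
    cost = 400 + 400*9 + 150*8 + 400 + 150 = 5750
step 3: join B via hash
    card(P join B) = 12000*40/(10) = 48000
    cost = 5750 + 2*40*6 + 12000 = 18230
step 4: join C via merge
    card(P join C) = 48000*150/(40) = 180000
    cost = 18230 + 48000*16 + 150*8 + 48000 + 150 = 835580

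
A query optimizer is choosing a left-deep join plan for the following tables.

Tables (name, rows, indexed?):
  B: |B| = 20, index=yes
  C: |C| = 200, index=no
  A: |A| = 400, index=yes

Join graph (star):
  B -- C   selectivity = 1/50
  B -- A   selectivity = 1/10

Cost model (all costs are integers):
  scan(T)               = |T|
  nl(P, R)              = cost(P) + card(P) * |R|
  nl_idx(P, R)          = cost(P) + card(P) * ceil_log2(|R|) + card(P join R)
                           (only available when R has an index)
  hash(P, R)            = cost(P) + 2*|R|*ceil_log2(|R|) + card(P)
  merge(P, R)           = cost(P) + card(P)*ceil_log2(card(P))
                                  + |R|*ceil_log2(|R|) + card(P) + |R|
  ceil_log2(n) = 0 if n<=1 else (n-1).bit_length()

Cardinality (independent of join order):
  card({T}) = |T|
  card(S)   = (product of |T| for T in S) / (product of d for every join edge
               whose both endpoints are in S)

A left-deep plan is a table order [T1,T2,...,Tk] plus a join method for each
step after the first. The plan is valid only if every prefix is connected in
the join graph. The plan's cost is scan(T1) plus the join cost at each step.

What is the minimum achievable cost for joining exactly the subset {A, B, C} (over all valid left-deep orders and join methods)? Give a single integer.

Selinger DP over subsets of {A,B,C}:
  {B}: scan cost=20, card=20
  {C}: scan cost=200, card=200
  {A}: scan cost=400, card=400
  {BC}: card=80; try (B,hash)→600, (B,nl_idx)→1280, (C,merge)→1940, (B,merge)→2120, (C,hash)→3240, (C,nl)→4020 …(+1); best=600 via (B,hash)
  {AB}: card=800; try (B,hash)→1000, (A,nl_idx)→1000, (B,nl_idx)→3200, (A,merge)→4140, (B,merge)→4520, (A,hash)→7240 …(+2); best=1000 via (B,hash)
  {ABC}: card=3200; try (A,nl_idx)→4520, (C,hash)→5000, (A,merge)→5240, (A,hash)→7880, (C,merge)→11600, (A,nl)→32600 …(+1); best=4520 via (A,nl_idx)

4520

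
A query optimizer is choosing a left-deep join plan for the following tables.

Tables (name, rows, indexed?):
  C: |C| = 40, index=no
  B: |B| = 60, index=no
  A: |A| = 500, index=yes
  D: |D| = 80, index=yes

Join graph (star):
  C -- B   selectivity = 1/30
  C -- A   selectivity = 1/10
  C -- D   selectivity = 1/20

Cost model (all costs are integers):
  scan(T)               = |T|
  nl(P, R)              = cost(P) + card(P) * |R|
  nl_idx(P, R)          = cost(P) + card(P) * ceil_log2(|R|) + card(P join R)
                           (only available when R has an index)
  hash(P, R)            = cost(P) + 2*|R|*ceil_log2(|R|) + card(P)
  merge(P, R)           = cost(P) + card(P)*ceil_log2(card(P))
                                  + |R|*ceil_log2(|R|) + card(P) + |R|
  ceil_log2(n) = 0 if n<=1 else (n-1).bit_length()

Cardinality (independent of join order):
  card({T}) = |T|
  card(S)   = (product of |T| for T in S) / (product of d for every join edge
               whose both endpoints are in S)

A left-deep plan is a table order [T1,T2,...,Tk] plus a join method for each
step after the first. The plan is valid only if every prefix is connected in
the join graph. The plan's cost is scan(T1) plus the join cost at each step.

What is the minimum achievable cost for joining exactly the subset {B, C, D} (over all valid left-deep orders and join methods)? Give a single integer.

Selinger DP over subsets of {B,C,D}:
  {C}: scan cost=40, card=40
  {B}: scan cost=60, card=60
  {D}: scan cost=80, card=80
  {BC}: card=80; try (C,hash)→600, (B,merge)→740, (C,merge)→760, (B,hash)→800, (B,nl)→2440, (C,nl)→2460; best=600 via (C,hash)
  {CD}: card=160; try (D,nl_idx)→480, (C,hash)→640, (D,merge)→960, (C,merge)→1000, (D,hash)→1200, (D,nl)→3240 …(+1); best=480 via (D,nl_idx)
  {BCD}: card=320; try (B,hash)→1360, (D,nl_idx)→1480, (D,hash)→1800, (D,merge)→1880, (B,merge)→2340, (D,nl)→7000 …(+1); best=1360 via (B,hash)

1360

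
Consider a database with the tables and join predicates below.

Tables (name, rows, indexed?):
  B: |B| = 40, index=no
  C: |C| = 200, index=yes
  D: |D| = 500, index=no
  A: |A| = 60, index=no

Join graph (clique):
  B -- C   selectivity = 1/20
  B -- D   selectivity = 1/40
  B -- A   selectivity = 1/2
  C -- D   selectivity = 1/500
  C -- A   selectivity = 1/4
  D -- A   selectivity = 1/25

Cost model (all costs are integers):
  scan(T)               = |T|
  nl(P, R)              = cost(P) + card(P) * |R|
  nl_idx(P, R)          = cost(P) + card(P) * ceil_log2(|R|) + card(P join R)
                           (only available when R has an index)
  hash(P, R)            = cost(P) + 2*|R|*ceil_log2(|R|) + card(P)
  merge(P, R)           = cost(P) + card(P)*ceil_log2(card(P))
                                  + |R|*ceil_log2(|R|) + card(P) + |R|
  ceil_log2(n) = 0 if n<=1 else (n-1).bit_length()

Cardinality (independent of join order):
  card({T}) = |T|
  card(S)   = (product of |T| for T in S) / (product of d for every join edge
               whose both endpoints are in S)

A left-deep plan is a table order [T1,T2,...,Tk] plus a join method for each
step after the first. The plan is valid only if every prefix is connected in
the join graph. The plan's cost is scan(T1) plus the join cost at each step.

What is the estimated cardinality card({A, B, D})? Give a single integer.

Tables in S: A(60), B(40), D(500)
Edges inside S: B-D(d=40), B-A(d=2), D-A(d=25)
numerator = 60 * 40 * 500 = 1200000
denominator = 40 * 2 * 25 = 2000
card(S) = 1200000 / 2000 = 600

600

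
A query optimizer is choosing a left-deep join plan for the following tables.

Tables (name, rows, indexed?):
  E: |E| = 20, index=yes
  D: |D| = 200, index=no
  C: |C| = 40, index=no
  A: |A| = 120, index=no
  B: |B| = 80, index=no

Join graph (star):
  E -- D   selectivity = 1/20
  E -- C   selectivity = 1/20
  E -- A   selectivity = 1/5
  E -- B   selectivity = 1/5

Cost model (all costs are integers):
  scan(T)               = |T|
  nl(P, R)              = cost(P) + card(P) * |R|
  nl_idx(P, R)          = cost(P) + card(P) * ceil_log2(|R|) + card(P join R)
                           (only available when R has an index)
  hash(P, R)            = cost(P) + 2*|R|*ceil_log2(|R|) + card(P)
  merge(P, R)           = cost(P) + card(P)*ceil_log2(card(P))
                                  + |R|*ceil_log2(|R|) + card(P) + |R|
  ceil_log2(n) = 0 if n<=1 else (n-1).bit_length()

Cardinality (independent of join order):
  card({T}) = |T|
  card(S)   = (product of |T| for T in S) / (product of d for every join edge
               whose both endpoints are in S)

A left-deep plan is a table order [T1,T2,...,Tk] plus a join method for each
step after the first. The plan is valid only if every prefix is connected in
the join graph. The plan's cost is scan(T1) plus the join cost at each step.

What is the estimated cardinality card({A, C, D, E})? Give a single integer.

Tables in S: A(120), C(40), D(200), E(20)
Edges inside S: E-D(d=20), E-C(d=20), E-A(d=5)
numerator = 120 * 40 * 200 * 20 = 19200000
denominator = 20 * 20 * 5 = 2000
card(S) = 19200000 / 2000 = 9600

9600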